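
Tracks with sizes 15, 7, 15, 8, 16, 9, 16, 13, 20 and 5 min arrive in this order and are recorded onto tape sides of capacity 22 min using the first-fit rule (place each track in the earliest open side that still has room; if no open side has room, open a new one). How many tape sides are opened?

  15 → side 1 (new)  [load 15/22]
  7 → side 1  [load 22/22]
  15 → side 2 (new)  [load 15/22]
  8 → side 3 (new)  [load 8/22]
  16 → side 4 (new)  [load 16/22]
  9 → side 3  [load 17/22]
  16 → side 5 (new)  [load 16/22]
  13 → side 6 (new)  [load 13/22]
  20 → side 7 (new)  [load 20/22]
  5 → side 2  [load 20/22]
7 tape sides opened.

7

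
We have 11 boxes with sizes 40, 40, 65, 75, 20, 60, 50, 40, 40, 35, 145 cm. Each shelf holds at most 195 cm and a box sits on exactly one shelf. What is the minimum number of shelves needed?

Total = 145 + 75 + 65 + 60 + 50 + 40 + 40 + 40 + 40 + 35 + 20 = 610 cm.
Lower bound: ⌈610/195⌉ = 4 shelves.
A packing using 4 shelves:
  shelf 1: 145 + 50 = 195
  shelf 2: 75 + 65 + 40 = 180
  shelf 3: 60 + 40 + 40 + 40 = 180
  shelf 4: 35 + 20 = 55
This matches the lower bound, so 4 is optimal.

4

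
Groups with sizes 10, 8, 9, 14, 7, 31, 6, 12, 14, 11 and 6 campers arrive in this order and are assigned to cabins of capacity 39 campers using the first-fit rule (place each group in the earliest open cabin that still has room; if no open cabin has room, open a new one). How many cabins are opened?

4

  10 → cabin 1 (new)  [load 10/39]
  8 → cabin 1  [load 18/39]
  9 → cabin 1  [load 27/39]
  14 → cabin 2 (new)  [load 14/39]
  7 → cabin 1  [load 34/39]
  31 → cabin 3 (new)  [load 31/39]
  6 → cabin 2  [load 20/39]
  12 → cabin 2  [load 32/39]
  14 → cabin 4 (new)  [load 14/39]
  11 → cabin 4  [load 25/39]
  6 → cabin 2  [load 38/39]
4 cabins opened.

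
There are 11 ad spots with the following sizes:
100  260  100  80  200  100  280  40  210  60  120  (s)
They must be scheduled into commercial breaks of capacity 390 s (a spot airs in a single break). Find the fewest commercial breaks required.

Total = 280 + 260 + 210 + 200 + 120 + 100 + 100 + 100 + 80 + 60 + 40 = 1550 s.
Lower bound: ⌈1550/390⌉ = 4 commercial breaks.
A packing using 5 commercial breaks:
  break 1: 280 + 100 = 380
  break 2: 260 + 120 = 380
  break 3: 210 + 100 + 80 = 390
  break 4: 200 + 100 + 60 = 360
  break 5: 40 = 40
No arrangement into 4 commercial breaks stays within capacity, so 5 is optimal.

5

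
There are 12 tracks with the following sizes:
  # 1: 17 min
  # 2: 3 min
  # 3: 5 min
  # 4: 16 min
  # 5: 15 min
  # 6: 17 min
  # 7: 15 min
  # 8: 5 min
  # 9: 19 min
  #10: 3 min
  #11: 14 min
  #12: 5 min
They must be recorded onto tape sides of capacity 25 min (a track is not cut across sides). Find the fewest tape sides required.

7

Total = 19 + 17 + 17 + 16 + 15 + 15 + 14 + 5 + 5 + 5 + 3 + 3 = 134 min.
Lower bound: ⌈134/25⌉ = 6 tape sides.
Also, 7 tracks each exceed 25/2 min, and no two of those can share a side, so at least 7 tape sides are needed.
A packing using 7 tape sides:
  side 1: 19 + 5 = 24
  side 2: 17 + 5 + 3 = 25
  side 3: 17 + 5 + 3 = 25
  side 4: 16 = 16
  side 5: 15 = 15
  side 6: 15 = 15
  side 7: 14 = 14
This matches the lower bound, so 7 is optimal.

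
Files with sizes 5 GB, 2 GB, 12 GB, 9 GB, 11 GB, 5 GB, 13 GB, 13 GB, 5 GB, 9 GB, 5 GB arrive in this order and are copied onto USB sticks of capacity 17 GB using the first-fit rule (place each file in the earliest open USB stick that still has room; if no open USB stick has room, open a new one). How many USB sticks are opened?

  5 → USB stick 1 (new)  [load 5/17]
  2 → USB stick 1  [load 7/17]
  12 → USB stick 2 (new)  [load 12/17]
  9 → USB stick 1  [load 16/17]
  11 → USB stick 3 (new)  [load 11/17]
  5 → USB stick 2  [load 17/17]
  13 → USB stick 4 (new)  [load 13/17]
  13 → USB stick 5 (new)  [load 13/17]
  5 → USB stick 3  [load 16/17]
  9 → USB stick 6 (new)  [load 9/17]
  5 → USB stick 6  [load 14/17]
6 USB sticks opened.

6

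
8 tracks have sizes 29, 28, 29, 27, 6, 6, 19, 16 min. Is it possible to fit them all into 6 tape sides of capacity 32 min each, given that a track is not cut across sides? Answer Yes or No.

A valid assignment using 6 tape sides:
  side 1: 29 = 29
  side 2: 29 = 29
  side 3: 28 = 28
  side 4: 27 = 27
  side 5: 19 + 6 + 6 = 31
  side 6: 16 = 16
Every load is within 32 min, so 6 tape sides suffice.

Yes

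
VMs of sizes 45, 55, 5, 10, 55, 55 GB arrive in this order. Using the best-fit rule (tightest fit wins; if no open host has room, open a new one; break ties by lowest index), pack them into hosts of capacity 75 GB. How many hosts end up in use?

  45 → host 1 (new)  [load 45/75]
  55 → host 2 (new)  [load 55/75]
  5 → host 2  [load 60/75]
  10 → host 2  [load 70/75]
  55 → host 3 (new)  [load 55/75]
  55 → host 4 (new)  [load 55/75]
4 hosts opened.

4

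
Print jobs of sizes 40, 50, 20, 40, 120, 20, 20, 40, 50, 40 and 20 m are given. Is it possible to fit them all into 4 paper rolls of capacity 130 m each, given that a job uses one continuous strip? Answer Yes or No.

Yes

A valid assignment using 4 paper rolls:
  roll 1: 120 = 120
  roll 2: 50 + 50 + 20 = 120
  roll 3: 40 + 40 + 40 = 120
  roll 4: 40 + 20 + 20 + 20 = 100
Every load is within 130 m, so 4 paper rolls suffice.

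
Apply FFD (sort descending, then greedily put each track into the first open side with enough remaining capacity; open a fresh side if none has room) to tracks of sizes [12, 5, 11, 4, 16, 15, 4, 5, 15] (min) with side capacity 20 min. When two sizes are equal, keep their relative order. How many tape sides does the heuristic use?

5

Sorted descending: 16, 15, 15, 12, 11, 5, 5, 4, 4.
  16 → side 1 (new)  [load 16/20]
  15 → side 2 (new)  [load 15/20]
  15 → side 3 (new)  [load 15/20]
  12 → side 4 (new)  [load 12/20]
  11 → side 5 (new)  [load 11/20]
  5 → side 2  [load 20/20]
  5 → side 3  [load 20/20]
  4 → side 1  [load 20/20]
  4 → side 4  [load 16/20]
5 tape sides opened.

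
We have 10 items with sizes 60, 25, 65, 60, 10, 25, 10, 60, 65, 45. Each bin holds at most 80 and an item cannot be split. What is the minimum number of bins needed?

7

Total = 65 + 65 + 60 + 60 + 60 + 45 + 25 + 25 + 10 + 10 = 425.
Lower bound: ⌈425/80⌉ = 6 bins.
A packing using 7 bins:
  bin 1: 65 + 10 = 75
  bin 2: 65 + 10 = 75
  bin 3: 60 = 60
  bin 4: 60 = 60
  bin 5: 60 = 60
  bin 6: 45 + 25 = 70
  bin 7: 25 = 25
No arrangement into 6 bins stays within capacity, so 7 is optimal.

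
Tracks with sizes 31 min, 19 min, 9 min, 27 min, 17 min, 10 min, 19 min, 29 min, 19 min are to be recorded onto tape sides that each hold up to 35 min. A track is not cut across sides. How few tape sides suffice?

7

Total = 31 + 29 + 27 + 19 + 19 + 19 + 17 + 10 + 9 = 180 min.
Lower bound: ⌈180/35⌉ = 6 tape sides.
A packing using 7 tape sides:
  side 1: 31 = 31
  side 2: 29 = 29
  side 3: 27 = 27
  side 4: 19 + 10 = 29
  side 5: 19 + 9 = 28
  side 6: 19 = 19
  side 7: 17 = 17
No arrangement into 6 tape sides stays within capacity, so 7 is optimal.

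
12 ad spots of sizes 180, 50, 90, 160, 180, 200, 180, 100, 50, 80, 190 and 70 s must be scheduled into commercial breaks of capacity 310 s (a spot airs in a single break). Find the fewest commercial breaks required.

6

Total = 200 + 190 + 180 + 180 + 180 + 160 + 100 + 90 + 80 + 70 + 50 + 50 = 1530 s.
Lower bound: ⌈1530/310⌉ = 5 commercial breaks.
Also, 6 ad spots each exceed 155 s, and no two of those can share a break, so at least 6 commercial breaks are needed.
A packing using 6 commercial breaks:
  break 1: 200 + 100 = 300
  break 2: 190 + 90 = 280
  break 3: 180 + 80 + 50 = 310
  break 4: 180 + 70 + 50 = 300
  break 5: 180 = 180
  break 6: 160 = 160
This matches the lower bound, so 6 is optimal.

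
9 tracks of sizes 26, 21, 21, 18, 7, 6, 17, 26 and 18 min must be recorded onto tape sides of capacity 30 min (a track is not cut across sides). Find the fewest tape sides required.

Total = 26 + 26 + 21 + 21 + 18 + 18 + 17 + 7 + 6 = 160 min.
Lower bound: ⌈160/30⌉ = 6 tape sides.
Also, 7 tracks each exceed 15 min, and no two of those can share a side, so at least 7 tape sides are needed.
A packing using 7 tape sides:
  side 1: 26 = 26
  side 2: 26 = 26
  side 3: 21 + 7 = 28
  side 4: 21 + 6 = 27
  side 5: 18 = 18
  side 6: 18 = 18
  side 7: 17 = 17
This matches the lower bound, so 7 is optimal.

7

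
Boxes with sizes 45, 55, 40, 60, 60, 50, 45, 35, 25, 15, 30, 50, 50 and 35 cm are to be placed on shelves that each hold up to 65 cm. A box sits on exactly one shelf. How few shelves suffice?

11

Total = 60 + 60 + 55 + 50 + 50 + 50 + 45 + 45 + 40 + 35 + 35 + 30 + 25 + 15 = 595 cm.
Lower bound: ⌈595/65⌉ = 10 shelves.
Also, 11 boxes each exceed 65/2 cm, and no two of those can share a shelf, so at least 11 shelves are needed.
A packing using 11 shelves:
  shelf 1: 60 = 60
  shelf 2: 60 = 60
  shelf 3: 55 = 55
  shelf 4: 50 + 15 = 65
  shelf 5: 50 = 50
  shelf 6: 50 = 50
  shelf 7: 45 = 45
  shelf 8: 45 = 45
  shelf 9: 40 + 25 = 65
  shelf 10: 35 + 30 = 65
  shelf 11: 35 = 35
This matches the lower bound, so 11 is optimal.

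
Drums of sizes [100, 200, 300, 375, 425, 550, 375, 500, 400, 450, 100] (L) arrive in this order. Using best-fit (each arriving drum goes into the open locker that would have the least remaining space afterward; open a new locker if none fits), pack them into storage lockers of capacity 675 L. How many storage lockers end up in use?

8

  100 → locker 1 (new)  [load 100/675]
  200 → locker 1  [load 300/675]
  300 → locker 1  [load 600/675]
  375 → locker 2 (new)  [load 375/675]
  425 → locker 3 (new)  [load 425/675]
  550 → locker 4 (new)  [load 550/675]
  375 → locker 5 (new)  [load 375/675]
  500 → locker 6 (new)  [load 500/675]
  400 → locker 7 (new)  [load 400/675]
  450 → locker 8 (new)  [load 450/675]
  100 → locker 4  [load 650/675]
8 storage lockers opened.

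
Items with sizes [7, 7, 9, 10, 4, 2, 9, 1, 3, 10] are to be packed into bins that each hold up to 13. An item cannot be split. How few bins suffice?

Total = 10 + 10 + 9 + 9 + 7 + 7 + 4 + 3 + 2 + 1 = 62.
Lower bound: ⌈62/13⌉ = 5 bins.
Also, 6 items each exceed 13/2, and no two of those can share a bin, so at least 6 bins are needed.
A packing using 6 bins:
  bin 1: 10 + 3 = 13
  bin 2: 10 + 2 + 1 = 13
  bin 3: 9 + 4 = 13
  bin 4: 9 = 9
  bin 5: 7 = 7
  bin 6: 7 = 7
This matches the lower bound, so 6 is optimal.

6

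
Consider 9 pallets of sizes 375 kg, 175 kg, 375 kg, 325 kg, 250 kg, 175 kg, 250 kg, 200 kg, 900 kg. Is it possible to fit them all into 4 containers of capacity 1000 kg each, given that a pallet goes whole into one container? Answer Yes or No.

A valid assignment using 4 containers:
  container 1: 900 = 900
  container 2: 375 + 375 + 250 = 1000
  container 3: 325 + 250 + 200 + 175 = 950
  container 4: 175 = 175
Every load is within 1000 kg, so 4 containers suffice.

Yes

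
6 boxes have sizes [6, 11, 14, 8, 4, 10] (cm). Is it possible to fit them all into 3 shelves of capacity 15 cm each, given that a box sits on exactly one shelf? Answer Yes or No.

Total = 53 cm; ⌈53/15⌉ = 4.
At least 4 shelves are required, but only 3 are allowed.

No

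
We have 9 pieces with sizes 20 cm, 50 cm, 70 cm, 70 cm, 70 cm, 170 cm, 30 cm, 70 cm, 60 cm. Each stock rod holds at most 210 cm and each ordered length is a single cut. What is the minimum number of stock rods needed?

Total = 170 + 70 + 70 + 70 + 70 + 60 + 50 + 30 + 20 = 610 cm.
Lower bound: ⌈610/210⌉ = 3 stock rods.
A packing using 3 stock rods:
  stock rod 1: 170 + 30 = 200
  stock rod 2: 70 + 70 + 70 = 210
  stock rod 3: 70 + 60 + 50 + 20 = 200
This matches the lower bound, so 3 is optimal.

3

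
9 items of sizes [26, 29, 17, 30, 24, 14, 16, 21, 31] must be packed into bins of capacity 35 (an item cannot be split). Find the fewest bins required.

Total = 31 + 30 + 29 + 26 + 24 + 21 + 17 + 16 + 14 = 208.
Lower bound: ⌈208/35⌉ = 6 bins.
A packing using 7 bins:
  bin 1: 31 = 31
  bin 2: 30 = 30
  bin 3: 29 = 29
  bin 4: 26 = 26
  bin 5: 24 = 24
  bin 6: 21 + 14 = 35
  bin 7: 17 + 16 = 33
No arrangement into 6 bins stays within capacity, so 7 is optimal.

7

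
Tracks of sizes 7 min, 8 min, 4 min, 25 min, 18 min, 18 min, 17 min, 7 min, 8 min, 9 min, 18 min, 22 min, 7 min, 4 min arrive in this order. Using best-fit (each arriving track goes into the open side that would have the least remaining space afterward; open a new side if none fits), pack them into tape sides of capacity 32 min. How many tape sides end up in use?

  7 → side 1 (new)  [load 7/32]
  8 → side 1  [load 15/32]
  4 → side 1  [load 19/32]
  25 → side 2 (new)  [load 25/32]
  18 → side 3 (new)  [load 18/32]
  18 → side 4 (new)  [load 18/32]
  17 → side 5 (new)  [load 17/32]
  7 → side 2  [load 32/32]
  8 → side 1  [load 27/32]
  9 → side 3  [load 27/32]
  18 → side 6 (new)  [load 18/32]
  22 → side 7 (new)  [load 22/32]
  7 → side 7  [load 29/32]
  4 → side 1  [load 31/32]
7 tape sides opened.

7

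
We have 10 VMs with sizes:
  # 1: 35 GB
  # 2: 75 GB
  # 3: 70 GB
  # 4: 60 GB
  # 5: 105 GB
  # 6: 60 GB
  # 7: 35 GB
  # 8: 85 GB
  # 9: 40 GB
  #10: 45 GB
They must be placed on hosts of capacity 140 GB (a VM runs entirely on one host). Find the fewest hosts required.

5

Total = 105 + 85 + 75 + 70 + 60 + 60 + 45 + 40 + 35 + 35 = 610 GB.
Lower bound: ⌈610/140⌉ = 5 hosts.
A packing using 5 hosts:
  host 1: 105 + 35 = 140
  host 2: 85 + 45 = 130
  host 3: 75 + 60 = 135
  host 4: 70 + 60 = 130
  host 5: 40 + 35 = 75
This matches the lower bound, so 5 is optimal.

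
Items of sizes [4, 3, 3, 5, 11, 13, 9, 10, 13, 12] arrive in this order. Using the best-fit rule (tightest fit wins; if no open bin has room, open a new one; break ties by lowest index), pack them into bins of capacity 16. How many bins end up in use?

7

  4 → bin 1 (new)  [load 4/16]
  3 → bin 1  [load 7/16]
  3 → bin 1  [load 10/16]
  5 → bin 1  [load 15/16]
  11 → bin 2 (new)  [load 11/16]
  13 → bin 3 (new)  [load 13/16]
  9 → bin 4 (new)  [load 9/16]
  10 → bin 5 (new)  [load 10/16]
  13 → bin 6 (new)  [load 13/16]
  12 → bin 7 (new)  [load 12/16]
7 bins opened.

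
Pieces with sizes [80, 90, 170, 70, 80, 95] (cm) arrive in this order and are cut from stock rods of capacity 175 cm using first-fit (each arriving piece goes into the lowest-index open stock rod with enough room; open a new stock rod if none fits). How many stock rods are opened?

  80 → stock rod 1 (new)  [load 80/175]
  90 → stock rod 1  [load 170/175]
  170 → stock rod 2 (new)  [load 170/175]
  70 → stock rod 3 (new)  [load 70/175]
  80 → stock rod 3  [load 150/175]
  95 → stock rod 4 (new)  [load 95/175]
4 stock rods opened.

4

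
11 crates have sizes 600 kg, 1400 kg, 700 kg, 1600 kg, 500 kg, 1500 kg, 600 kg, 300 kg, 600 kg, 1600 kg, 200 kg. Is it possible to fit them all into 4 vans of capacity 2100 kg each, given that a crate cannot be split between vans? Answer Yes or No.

Total = 9600 kg; ⌈9600/2100⌉ = 5.
At least 5 vans are required, but only 4 are allowed.

No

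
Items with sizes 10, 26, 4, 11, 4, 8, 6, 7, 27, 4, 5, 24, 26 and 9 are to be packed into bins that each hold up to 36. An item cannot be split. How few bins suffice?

Total = 27 + 26 + 26 + 24 + 11 + 10 + 9 + 8 + 7 + 6 + 5 + 4 + 4 + 4 = 171.
Lower bound: ⌈171/36⌉ = 5 bins.
A packing using 5 bins:
  bin 1: 27 + 9 = 36
  bin 2: 26 + 10 = 36
  bin 3: 26 + 8 = 34
  bin 4: 24 + 11 = 35
  bin 5: 7 + 6 + 5 + 4 + 4 + 4 = 30
This matches the lower bound, so 5 is optimal.

5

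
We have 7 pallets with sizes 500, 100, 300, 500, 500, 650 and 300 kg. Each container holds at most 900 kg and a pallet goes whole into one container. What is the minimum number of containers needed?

Total = 650 + 500 + 500 + 500 + 300 + 300 + 100 = 2850 kg.
Lower bound: ⌈2850/900⌉ = 4 containers.
A packing using 4 containers:
  container 1: 650 + 100 = 750
  container 2: 500 + 300 = 800
  container 3: 500 + 300 = 800
  container 4: 500 = 500
This matches the lower bound, so 4 is optimal.

4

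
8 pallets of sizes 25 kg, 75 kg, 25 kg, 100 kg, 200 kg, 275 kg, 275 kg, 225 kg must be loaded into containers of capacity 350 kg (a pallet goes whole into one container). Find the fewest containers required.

4

Total = 275 + 275 + 225 + 200 + 100 + 75 + 25 + 25 = 1200 kg.
Lower bound: ⌈1200/350⌉ = 4 containers.
A packing using 4 containers:
  container 1: 275 + 75 = 350
  container 2: 275 + 25 + 25 = 325
  container 3: 225 + 100 = 325
  container 4: 200 = 200
This matches the lower bound, so 4 is optimal.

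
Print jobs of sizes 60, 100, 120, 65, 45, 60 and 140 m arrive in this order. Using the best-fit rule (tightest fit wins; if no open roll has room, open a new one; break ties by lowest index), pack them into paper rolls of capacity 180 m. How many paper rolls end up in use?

4

  60 → roll 1 (new)  [load 60/180]
  100 → roll 1  [load 160/180]
  120 → roll 2 (new)  [load 120/180]
  65 → roll 3 (new)  [load 65/180]
  45 → roll 2  [load 165/180]
  60 → roll 3  [load 125/180]
  140 → roll 4 (new)  [load 140/180]
4 paper rolls opened.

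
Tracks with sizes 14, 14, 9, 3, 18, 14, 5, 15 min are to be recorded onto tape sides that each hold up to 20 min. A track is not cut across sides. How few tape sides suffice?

6

Total = 18 + 15 + 14 + 14 + 14 + 9 + 5 + 3 = 92 min.
Lower bound: ⌈92/20⌉ = 5 tape sides.
A packing using 6 tape sides:
  side 1: 18 = 18
  side 2: 15 + 5 = 20
  side 3: 14 + 3 = 17
  side 4: 14 = 14
  side 5: 14 = 14
  side 6: 9 = 9
No arrangement into 5 tape sides stays within capacity, so 6 is optimal.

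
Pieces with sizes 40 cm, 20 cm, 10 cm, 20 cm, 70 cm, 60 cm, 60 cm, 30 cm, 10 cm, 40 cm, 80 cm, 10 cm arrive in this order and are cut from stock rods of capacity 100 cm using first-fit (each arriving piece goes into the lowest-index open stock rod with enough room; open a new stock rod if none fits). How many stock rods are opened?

  40 → stock rod 1 (new)  [load 40/100]
  20 → stock rod 1  [load 60/100]
  10 → stock rod 1  [load 70/100]
  20 → stock rod 1  [load 90/100]
  70 → stock rod 2 (new)  [load 70/100]
  60 → stock rod 3 (new)  [load 60/100]
  60 → stock rod 4 (new)  [load 60/100]
  30 → stock rod 2  [load 100/100]
  10 → stock rod 1  [load 100/100]
  40 → stock rod 3  [load 100/100]
  80 → stock rod 5 (new)  [load 80/100]
  10 → stock rod 4  [load 70/100]
5 stock rods opened.

5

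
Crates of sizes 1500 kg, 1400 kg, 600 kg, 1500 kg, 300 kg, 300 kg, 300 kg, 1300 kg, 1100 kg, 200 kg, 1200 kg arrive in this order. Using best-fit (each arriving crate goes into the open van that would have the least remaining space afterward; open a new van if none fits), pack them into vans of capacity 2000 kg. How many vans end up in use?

  1500 → van 1 (new)  [load 1500/2000]
  1400 → van 2 (new)  [load 1400/2000]
  600 → van 2  [load 2000/2000]
  1500 → van 3 (new)  [load 1500/2000]
  300 → van 1  [load 1800/2000]
  300 → van 3  [load 1800/2000]
  300 → van 4 (new)  [load 300/2000]
  1300 → van 4  [load 1600/2000]
  1100 → van 5 (new)  [load 1100/2000]
  200 → van 1  [load 2000/2000]
  1200 → van 6 (new)  [load 1200/2000]
6 vans opened.

6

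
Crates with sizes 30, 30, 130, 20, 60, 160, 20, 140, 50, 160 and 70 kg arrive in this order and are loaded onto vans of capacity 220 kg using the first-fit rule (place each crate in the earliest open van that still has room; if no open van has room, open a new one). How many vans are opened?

5

  30 → van 1 (new)  [load 30/220]
  30 → van 1  [load 60/220]
  130 → van 1  [load 190/220]
  20 → van 1  [load 210/220]
  60 → van 2 (new)  [load 60/220]
  160 → van 2  [load 220/220]
  20 → van 3 (new)  [load 20/220]
  140 → van 3  [load 160/220]
  50 → van 3  [load 210/220]
  160 → van 4 (new)  [load 160/220]
  70 → van 5 (new)  [load 70/220]
5 vans opened.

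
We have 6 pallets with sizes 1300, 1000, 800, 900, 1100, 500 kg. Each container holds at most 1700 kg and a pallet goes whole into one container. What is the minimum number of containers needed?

4

Total = 1300 + 1100 + 1000 + 900 + 800 + 500 = 5600 kg.
Lower bound: ⌈5600/1700⌉ = 4 containers.
A packing using 4 containers:
  container 1: 1300 = 1300
  container 2: 1100 + 500 = 1600
  container 3: 1000 = 1000
  container 4: 900 + 800 = 1700
This matches the lower bound, so 4 is optimal.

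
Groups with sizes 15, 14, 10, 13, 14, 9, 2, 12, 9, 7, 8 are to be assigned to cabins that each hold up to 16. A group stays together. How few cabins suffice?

Total = 15 + 14 + 14 + 13 + 12 + 10 + 9 + 9 + 8 + 7 + 2 = 113.
Lower bound: ⌈113/16⌉ = 8 cabins.
A packing using 9 cabins:
  cabin 1: 15 = 15
  cabin 2: 14 + 2 = 16
  cabin 3: 14 = 14
  cabin 4: 13 = 13
  cabin 5: 12 = 12
  cabin 6: 10 = 10
  cabin 7: 9 + 7 = 16
  cabin 8: 9 = 9
  cabin 9: 8 = 8
No arrangement into 8 cabins stays within capacity, so 9 is optimal.

9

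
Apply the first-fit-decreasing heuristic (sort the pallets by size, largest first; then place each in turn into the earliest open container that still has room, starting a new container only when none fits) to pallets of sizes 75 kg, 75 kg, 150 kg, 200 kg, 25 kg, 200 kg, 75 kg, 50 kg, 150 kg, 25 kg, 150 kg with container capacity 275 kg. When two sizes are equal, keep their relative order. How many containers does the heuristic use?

5

Sorted descending: 200, 200, 150, 150, 150, 75, 75, 75, 50, 25, 25.
  200 → container 1 (new)  [load 200/275]
  200 → container 2 (new)  [load 200/275]
  150 → container 3 (new)  [load 150/275]
  150 → container 4 (new)  [load 150/275]
  150 → container 5 (new)  [load 150/275]
  75 → container 1  [load 275/275]
  75 → container 2  [load 275/275]
  75 → container 3  [load 225/275]
  50 → container 3  [load 275/275]
  25 → container 4  [load 175/275]
  25 → container 4  [load 200/275]
5 containers opened.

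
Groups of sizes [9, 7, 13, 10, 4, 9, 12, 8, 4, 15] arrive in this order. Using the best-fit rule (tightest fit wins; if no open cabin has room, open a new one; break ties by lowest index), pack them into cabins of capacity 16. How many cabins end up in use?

7

  9 → cabin 1 (new)  [load 9/16]
  7 → cabin 1  [load 16/16]
  13 → cabin 2 (new)  [load 13/16]
  10 → cabin 3 (new)  [load 10/16]
  4 → cabin 3  [load 14/16]
  9 → cabin 4 (new)  [load 9/16]
  12 → cabin 5 (new)  [load 12/16]
  8 → cabin 6 (new)  [load 8/16]
  4 → cabin 5  [load 16/16]
  15 → cabin 7 (new)  [load 15/16]
7 cabins opened.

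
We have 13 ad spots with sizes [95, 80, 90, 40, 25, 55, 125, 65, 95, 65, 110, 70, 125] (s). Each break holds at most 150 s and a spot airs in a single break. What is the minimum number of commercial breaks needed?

8

Total = 125 + 125 + 110 + 95 + 95 + 90 + 80 + 70 + 65 + 65 + 55 + 40 + 25 = 1040 s.
Lower bound: ⌈1040/150⌉ = 7 commercial breaks.
A packing using 8 commercial breaks:
  break 1: 125 + 25 = 150
  break 2: 125 = 125
  break 3: 110 + 40 = 150
  break 4: 95 + 55 = 150
  break 5: 95 = 95
  break 6: 90 = 90
  break 7: 80 + 70 = 150
  break 8: 65 + 65 = 130
No arrangement into 7 commercial breaks stays within capacity, so 8 is optimal.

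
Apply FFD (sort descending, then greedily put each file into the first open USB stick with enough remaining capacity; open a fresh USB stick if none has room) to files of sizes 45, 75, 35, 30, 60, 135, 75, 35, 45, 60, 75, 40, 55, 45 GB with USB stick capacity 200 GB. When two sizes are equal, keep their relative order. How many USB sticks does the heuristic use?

5

Sorted descending: 135, 75, 75, 75, 60, 60, 55, 45, 45, 45, 40, 35, 35, 30.
  135 → USB stick 1 (new)  [load 135/200]
  75 → USB stick 2 (new)  [load 75/200]
  75 → USB stick 2  [load 150/200]
  75 → USB stick 3 (new)  [load 75/200]
  60 → USB stick 1  [load 195/200]
  60 → USB stick 3  [load 135/200]
  55 → USB stick 3  [load 190/200]
  45 → USB stick 2  [load 195/200]
  45 → USB stick 4 (new)  [load 45/200]
  45 → USB stick 4  [load 90/200]
  40 → USB stick 4  [load 130/200]
  35 → USB stick 4  [load 165/200]
  35 → USB stick 4  [load 200/200]
  30 → USB stick 5 (new)  [load 30/200]
5 USB sticks opened.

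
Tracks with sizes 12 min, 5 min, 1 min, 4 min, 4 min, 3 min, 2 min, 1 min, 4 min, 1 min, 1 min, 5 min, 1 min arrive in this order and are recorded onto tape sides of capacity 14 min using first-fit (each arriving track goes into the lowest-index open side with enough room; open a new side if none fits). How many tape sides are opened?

  12 → side 1 (new)  [load 12/14]
  5 → side 2 (new)  [load 5/14]
  1 → side 1  [load 13/14]
  4 → side 2  [load 9/14]
  4 → side 2  [load 13/14]
  3 → side 3 (new)  [load 3/14]
  2 → side 3  [load 5/14]
  1 → side 1  [load 14/14]
  4 → side 3  [load 9/14]
  1 → side 2  [load 14/14]
  1 → side 3  [load 10/14]
  5 → side 4 (new)  [load 5/14]
  1 → side 3  [load 11/14]
4 tape sides opened.

4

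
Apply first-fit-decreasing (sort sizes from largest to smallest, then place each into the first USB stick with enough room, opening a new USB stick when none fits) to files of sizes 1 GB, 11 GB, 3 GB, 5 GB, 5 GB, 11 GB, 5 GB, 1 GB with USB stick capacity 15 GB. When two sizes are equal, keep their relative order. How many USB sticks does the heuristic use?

3

Sorted descending: 11, 11, 5, 5, 5, 3, 1, 1.
  11 → USB stick 1 (new)  [load 11/15]
  11 → USB stick 2 (new)  [load 11/15]
  5 → USB stick 3 (new)  [load 5/15]
  5 → USB stick 3  [load 10/15]
  5 → USB stick 3  [load 15/15]
  3 → USB stick 1  [load 14/15]
  1 → USB stick 1  [load 15/15]
  1 → USB stick 2  [load 12/15]
3 USB sticks opened.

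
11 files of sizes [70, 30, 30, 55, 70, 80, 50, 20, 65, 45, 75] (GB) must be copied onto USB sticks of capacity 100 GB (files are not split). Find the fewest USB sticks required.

7

Total = 80 + 75 + 70 + 70 + 65 + 55 + 50 + 45 + 30 + 30 + 20 = 590 GB.
Lower bound: ⌈590/100⌉ = 6 USB sticks.
A packing using 7 USB sticks:
  USB stick 1: 80 + 20 = 100
  USB stick 2: 75 = 75
  USB stick 3: 70 + 30 = 100
  USB stick 4: 70 + 30 = 100
  USB stick 5: 65 = 65
  USB stick 6: 55 + 45 = 100
  USB stick 7: 50 = 50
No arrangement into 6 USB sticks stays within capacity, so 7 is optimal.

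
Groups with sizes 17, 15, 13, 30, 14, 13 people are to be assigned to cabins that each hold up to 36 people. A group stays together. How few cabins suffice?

4

Total = 30 + 17 + 15 + 14 + 13 + 13 = 102 people.
Lower bound: ⌈102/36⌉ = 3 cabins.
A packing using 4 cabins:
  cabin 1: 30 = 30
  cabin 2: 17 + 15 = 32
  cabin 3: 14 + 13 = 27
  cabin 4: 13 = 13
No arrangement into 3 cabins stays within capacity, so 4 is optimal.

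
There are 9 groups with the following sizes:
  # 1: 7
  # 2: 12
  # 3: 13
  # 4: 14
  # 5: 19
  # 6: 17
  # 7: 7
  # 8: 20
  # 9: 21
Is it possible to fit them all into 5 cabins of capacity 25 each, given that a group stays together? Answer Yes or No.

Total = 130; ⌈130/25⌉ = 6.
At least 6 cabins are required, but only 5 are allowed.

No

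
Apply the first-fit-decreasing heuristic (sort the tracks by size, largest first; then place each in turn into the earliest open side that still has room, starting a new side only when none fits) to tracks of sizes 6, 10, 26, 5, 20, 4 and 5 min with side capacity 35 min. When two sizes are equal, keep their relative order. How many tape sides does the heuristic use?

3

Sorted descending: 26, 20, 10, 6, 5, 5, 4.
  26 → side 1 (new)  [load 26/35]
  20 → side 2 (new)  [load 20/35]
  10 → side 2  [load 30/35]
  6 → side 1  [load 32/35]
  5 → side 2  [load 35/35]
  5 → side 3 (new)  [load 5/35]
  4 → side 3  [load 9/35]
3 tape sides opened.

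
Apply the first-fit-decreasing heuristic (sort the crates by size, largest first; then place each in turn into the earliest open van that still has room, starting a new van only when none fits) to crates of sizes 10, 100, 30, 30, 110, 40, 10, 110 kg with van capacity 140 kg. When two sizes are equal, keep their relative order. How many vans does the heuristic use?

4

Sorted descending: 110, 110, 100, 40, 30, 30, 10, 10.
  110 → van 1 (new)  [load 110/140]
  110 → van 2 (new)  [load 110/140]
  100 → van 3 (new)  [load 100/140]
  40 → van 3  [load 140/140]
  30 → van 1  [load 140/140]
  30 → van 2  [load 140/140]
  10 → van 4 (new)  [load 10/140]
  10 → van 4  [load 20/140]
4 vans opened.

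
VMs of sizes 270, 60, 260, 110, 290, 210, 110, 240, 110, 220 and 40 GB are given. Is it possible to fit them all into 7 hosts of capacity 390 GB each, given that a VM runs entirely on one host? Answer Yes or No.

A valid assignment using 6 hosts:
  host 1: 290 + 60 + 40 = 390
  host 2: 270 + 110 = 380
  host 3: 260 + 110 = 370
  host 4: 240 + 110 = 350
  host 5: 220 = 220
  host 6: 210 = 210
That uses only 6 ≤ 7, so 7 hosts are enough.

Yes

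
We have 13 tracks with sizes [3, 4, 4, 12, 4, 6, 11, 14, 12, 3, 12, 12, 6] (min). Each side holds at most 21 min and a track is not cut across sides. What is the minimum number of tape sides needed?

Total = 14 + 12 + 12 + 12 + 12 + 11 + 6 + 6 + 4 + 4 + 4 + 3 + 3 = 103 min.
Lower bound: ⌈103/21⌉ = 5 tape sides.
Also, 6 tracks each exceed 21/2 min, and no two of those can share a side, so at least 6 tape sides are needed.
A packing using 6 tape sides:
  side 1: 14 + 6 = 20
  side 2: 12 + 6 + 3 = 21
  side 3: 12 + 4 + 4 = 20
  side 4: 12 + 4 + 3 = 19
  side 5: 12 = 12
  side 6: 11 = 11
This matches the lower bound, so 6 is optimal.

6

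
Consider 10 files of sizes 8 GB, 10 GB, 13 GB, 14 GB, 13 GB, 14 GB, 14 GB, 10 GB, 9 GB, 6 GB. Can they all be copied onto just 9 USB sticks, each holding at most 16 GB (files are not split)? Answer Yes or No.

A valid assignment using 9 USB sticks:
  USB stick 1: 14 = 14
  USB stick 2: 14 = 14
  USB stick 3: 14 = 14
  USB stick 4: 13 = 13
  USB stick 5: 13 = 13
  USB stick 6: 10 + 6 = 16
  USB stick 7: 10 = 10
  USB stick 8: 9 = 9
  USB stick 9: 8 = 8
Every load is within 16 GB, so 9 USB sticks suffice.

Yes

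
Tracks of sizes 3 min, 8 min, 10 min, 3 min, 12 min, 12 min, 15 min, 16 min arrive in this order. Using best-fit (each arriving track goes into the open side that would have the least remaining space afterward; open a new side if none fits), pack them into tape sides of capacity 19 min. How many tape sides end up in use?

6

  3 → side 1 (new)  [load 3/19]
  8 → side 1  [load 11/19]
  10 → side 2 (new)  [load 10/19]
  3 → side 1  [load 14/19]
  12 → side 3 (new)  [load 12/19]
  12 → side 4 (new)  [load 12/19]
  15 → side 5 (new)  [load 15/19]
  16 → side 6 (new)  [load 16/19]
6 tape sides opened.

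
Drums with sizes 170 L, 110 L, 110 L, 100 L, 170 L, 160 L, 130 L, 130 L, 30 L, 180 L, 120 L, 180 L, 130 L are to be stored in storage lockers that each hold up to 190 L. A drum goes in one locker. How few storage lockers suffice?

12

Total = 180 + 180 + 170 + 170 + 160 + 130 + 130 + 130 + 120 + 110 + 110 + 100 + 30 = 1720 L.
Lower bound: ⌈1720/190⌉ = 10 storage lockers.
Also, 12 drums each exceed 95 L, and no two of those can share a locker, so at least 12 storage lockers are needed.
A packing using 12 storage lockers:
  locker 1: 180 = 180
  locker 2: 180 = 180
  locker 3: 170 = 170
  locker 4: 170 = 170
  locker 5: 160 + 30 = 190
  locker 6: 130 = 130
  locker 7: 130 = 130
  locker 8: 130 = 130
  locker 9: 120 = 120
  locker 10: 110 = 110
  locker 11: 110 = 110
  locker 12: 100 = 100
This matches the lower bound, so 12 is optimal.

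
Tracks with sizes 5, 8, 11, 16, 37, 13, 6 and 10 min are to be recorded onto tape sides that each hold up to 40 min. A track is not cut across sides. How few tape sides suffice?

3

Total = 37 + 16 + 13 + 11 + 10 + 8 + 6 + 5 = 106 min.
Lower bound: ⌈106/40⌉ = 3 tape sides.
A packing using 3 tape sides:
  side 1: 37 = 37
  side 2: 16 + 13 + 11 = 40
  side 3: 10 + 8 + 6 + 5 = 29
This matches the lower bound, so 3 is optimal.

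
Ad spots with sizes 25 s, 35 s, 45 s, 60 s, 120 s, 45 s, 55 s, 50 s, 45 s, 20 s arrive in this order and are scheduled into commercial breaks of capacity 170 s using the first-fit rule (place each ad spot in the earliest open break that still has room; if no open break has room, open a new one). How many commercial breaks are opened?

  25 → break 1 (new)  [load 25/170]
  35 → break 1  [load 60/170]
  45 → break 1  [load 105/170]
  60 → break 1  [load 165/170]
  120 → break 2 (new)  [load 120/170]
  45 → break 2  [load 165/170]
  55 → break 3 (new)  [load 55/170]
  50 → break 3  [load 105/170]
  45 → break 3  [load 150/170]
  20 → break 3  [load 170/170]
3 commercial breaks opened.

3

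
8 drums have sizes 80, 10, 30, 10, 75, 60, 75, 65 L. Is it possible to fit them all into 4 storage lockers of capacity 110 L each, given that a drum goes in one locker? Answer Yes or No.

No

Total = 405 L; ⌈405/110⌉ = 4.
5 drums each exceed half the capacity and cannot share a locker, forcing at least 5 storage lockers.
At least 5 storage lockers are required, but only 4 are allowed.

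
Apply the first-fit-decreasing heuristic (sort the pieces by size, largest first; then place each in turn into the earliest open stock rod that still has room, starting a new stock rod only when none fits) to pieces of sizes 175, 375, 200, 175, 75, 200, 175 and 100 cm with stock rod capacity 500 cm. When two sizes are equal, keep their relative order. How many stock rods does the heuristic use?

4

Sorted descending: 375, 200, 200, 175, 175, 175, 100, 75.
  375 → stock rod 1 (new)  [load 375/500]
  200 → stock rod 2 (new)  [load 200/500]
  200 → stock rod 2  [load 400/500]
  175 → stock rod 3 (new)  [load 175/500]
  175 → stock rod 3  [load 350/500]
  175 → stock rod 4 (new)  [load 175/500]
  100 → stock rod 1  [load 475/500]
  75 → stock rod 2  [load 475/500]
4 stock rods opened.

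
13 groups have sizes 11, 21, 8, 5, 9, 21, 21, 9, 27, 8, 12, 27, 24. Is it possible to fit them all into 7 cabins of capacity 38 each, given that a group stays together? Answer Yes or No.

A valid assignment using 6 cabins:
  cabin 1: 27 + 11 = 38
  cabin 2: 27 + 9 = 36
  cabin 3: 24 + 12 = 36
  cabin 4: 21 + 9 + 8 = 38
  cabin 5: 21 + 8 + 5 = 34
  cabin 6: 21 = 21
That uses only 6 ≤ 7, so 7 cabins are enough.

Yes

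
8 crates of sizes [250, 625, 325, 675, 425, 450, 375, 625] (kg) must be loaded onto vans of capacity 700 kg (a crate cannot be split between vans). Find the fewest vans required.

6

Total = 675 + 625 + 625 + 450 + 425 + 375 + 325 + 250 = 3750 kg.
Lower bound: ⌈3750/700⌉ = 6 vans.
A packing using 6 vans:
  van 1: 675 = 675
  van 2: 625 = 625
  van 3: 625 = 625
  van 4: 450 + 250 = 700
  van 5: 425 = 425
  van 6: 375 + 325 = 700
This matches the lower bound, so 6 is optimal.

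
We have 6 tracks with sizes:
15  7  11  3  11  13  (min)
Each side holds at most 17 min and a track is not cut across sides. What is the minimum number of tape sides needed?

5

Total = 15 + 13 + 11 + 11 + 7 + 3 = 60 min.
Lower bound: ⌈60/17⌉ = 4 tape sides.
A packing using 5 tape sides:
  side 1: 15 = 15
  side 2: 13 + 3 = 16
  side 3: 11 = 11
  side 4: 11 = 11
  side 5: 7 = 7
No arrangement into 4 tape sides stays within capacity, so 5 is optimal.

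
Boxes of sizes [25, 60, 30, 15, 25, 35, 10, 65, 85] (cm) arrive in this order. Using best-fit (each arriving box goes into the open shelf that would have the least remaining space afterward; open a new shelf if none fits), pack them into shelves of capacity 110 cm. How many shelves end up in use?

  25 → shelf 1 (new)  [load 25/110]
  60 → shelf 1  [load 85/110]
  30 → shelf 2 (new)  [load 30/110]
  15 → shelf 1  [load 100/110]
  25 → shelf 2  [load 55/110]
  35 → shelf 2  [load 90/110]
  10 → shelf 1  [load 110/110]
  65 → shelf 3 (new)  [load 65/110]
  85 → shelf 4 (new)  [load 85/110]
4 shelves opened.

4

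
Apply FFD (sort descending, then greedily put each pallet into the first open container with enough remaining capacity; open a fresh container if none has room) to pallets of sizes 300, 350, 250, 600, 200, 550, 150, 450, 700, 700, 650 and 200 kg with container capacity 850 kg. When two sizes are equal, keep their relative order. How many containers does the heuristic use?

7

Sorted descending: 700, 700, 650, 600, 550, 450, 350, 300, 250, 200, 200, 150.
  700 → container 1 (new)  [load 700/850]
  700 → container 2 (new)  [load 700/850]
  650 → container 3 (new)  [load 650/850]
  600 → container 4 (new)  [load 600/850]
  550 → container 5 (new)  [load 550/850]
  450 → container 6 (new)  [load 450/850]
  350 → container 6  [load 800/850]
  300 → container 5  [load 850/850]
  250 → container 4  [load 850/850]
  200 → container 3  [load 850/850]
  200 → container 7 (new)  [load 200/850]
  150 → container 1  [load 850/850]
7 containers opened.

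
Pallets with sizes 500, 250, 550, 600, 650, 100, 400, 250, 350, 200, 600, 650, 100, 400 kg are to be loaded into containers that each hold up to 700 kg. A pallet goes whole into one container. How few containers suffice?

Total = 650 + 650 + 600 + 600 + 550 + 500 + 400 + 400 + 350 + 250 + 250 + 200 + 100 + 100 = 5600 kg.
Lower bound: ⌈5600/700⌉ = 8 containers.
A packing using 9 containers:
  container 1: 650 = 650
  container 2: 650 = 650
  container 3: 600 + 100 = 700
  container 4: 600 + 100 = 700
  container 5: 550 = 550
  container 6: 500 + 200 = 700
  container 7: 400 + 250 = 650
  container 8: 400 + 250 = 650
  container 9: 350 = 350
No arrangement into 8 containers stays within capacity, so 9 is optimal.

9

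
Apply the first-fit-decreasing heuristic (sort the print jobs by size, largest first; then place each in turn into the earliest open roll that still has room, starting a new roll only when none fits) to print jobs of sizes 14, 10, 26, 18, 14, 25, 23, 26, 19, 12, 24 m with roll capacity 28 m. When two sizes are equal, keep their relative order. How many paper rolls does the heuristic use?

9

Sorted descending: 26, 26, 25, 24, 23, 19, 18, 14, 14, 12, 10.
  26 → roll 1 (new)  [load 26/28]
  26 → roll 2 (new)  [load 26/28]
  25 → roll 3 (new)  [load 25/28]
  24 → roll 4 (new)  [load 24/28]
  23 → roll 5 (new)  [load 23/28]
  19 → roll 6 (new)  [load 19/28]
  18 → roll 7 (new)  [load 18/28]
  14 → roll 8 (new)  [load 14/28]
  14 → roll 8  [load 28/28]
  12 → roll 9 (new)  [load 12/28]
  10 → roll 7  [load 28/28]
9 paper rolls opened.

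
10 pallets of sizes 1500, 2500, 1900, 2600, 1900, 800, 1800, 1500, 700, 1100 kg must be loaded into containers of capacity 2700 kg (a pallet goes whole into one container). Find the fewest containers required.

Total = 2600 + 2500 + 1900 + 1900 + 1800 + 1500 + 1500 + 1100 + 800 + 700 = 16300 kg.
Lower bound: ⌈16300/2700⌉ = 7 containers.
A packing using 7 containers:
  container 1: 2600 = 2600
  container 2: 2500 = 2500
  container 3: 1900 + 800 = 2700
  container 4: 1900 + 700 = 2600
  container 5: 1800 = 1800
  container 6: 1500 + 1100 = 2600
  container 7: 1500 = 1500
This matches the lower bound, so 7 is optimal.

7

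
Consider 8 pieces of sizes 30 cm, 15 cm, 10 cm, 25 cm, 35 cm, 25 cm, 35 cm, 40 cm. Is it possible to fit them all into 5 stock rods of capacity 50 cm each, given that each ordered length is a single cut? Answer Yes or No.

Yes

A valid assignment using 5 stock rods:
  stock rod 1: 40 + 10 = 50
  stock rod 2: 35 + 15 = 50
  stock rod 3: 35 = 35
  stock rod 4: 30 = 30
  stock rod 5: 25 + 25 = 50
Every load is within 50 cm, so 5 stock rods suffice.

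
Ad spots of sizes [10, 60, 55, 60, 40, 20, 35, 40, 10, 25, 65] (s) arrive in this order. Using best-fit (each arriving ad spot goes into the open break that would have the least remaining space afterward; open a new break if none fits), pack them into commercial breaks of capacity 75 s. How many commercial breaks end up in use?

  10 → break 1 (new)  [load 10/75]
  60 → break 1  [load 70/75]
  55 → break 2 (new)  [load 55/75]
  60 → break 3 (new)  [load 60/75]
  40 → break 4 (new)  [load 40/75]
  20 → break 2  [load 75/75]
  35 → break 4  [load 75/75]
  40 → break 5 (new)  [load 40/75]
  10 → break 3  [load 70/75]
  25 → break 5  [load 65/75]
  65 → break 6 (new)  [load 65/75]
6 commercial breaks opened.

6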